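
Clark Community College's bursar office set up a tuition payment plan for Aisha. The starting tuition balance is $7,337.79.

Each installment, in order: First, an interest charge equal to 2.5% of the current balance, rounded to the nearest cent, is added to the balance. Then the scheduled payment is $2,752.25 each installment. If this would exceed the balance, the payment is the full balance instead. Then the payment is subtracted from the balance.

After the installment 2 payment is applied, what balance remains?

$2,135.95

# | Opening | Interest | Payment | End bal
1 | $7,337.79 | $183.44 | $2,752.25 | $4,768.98
2 | $4,768.98 | $119.22 | $2,752.25 | $2,135.95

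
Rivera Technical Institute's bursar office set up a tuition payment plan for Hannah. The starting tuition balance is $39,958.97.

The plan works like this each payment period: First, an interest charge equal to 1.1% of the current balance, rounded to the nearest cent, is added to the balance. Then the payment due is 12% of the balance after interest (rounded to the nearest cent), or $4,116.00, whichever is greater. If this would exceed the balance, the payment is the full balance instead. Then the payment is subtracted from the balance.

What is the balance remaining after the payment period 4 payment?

Payment period 1: opening $39,958.97; interest $439.55 → $40,398.52; payment $4,847.82; balance $35,550.70
Payment period 2: opening $35,550.70; interest $391.06 → $35,941.76; payment $4,313.01; balance $31,628.75
Payment period 3: opening $31,628.75; interest $347.92 → $31,976.67; payment $4,116.00; balance $27,860.67
Payment period 4: opening $27,860.67; interest $306.47 → $28,167.14; payment $4,116.00; balance $24,051.14

$24,051.14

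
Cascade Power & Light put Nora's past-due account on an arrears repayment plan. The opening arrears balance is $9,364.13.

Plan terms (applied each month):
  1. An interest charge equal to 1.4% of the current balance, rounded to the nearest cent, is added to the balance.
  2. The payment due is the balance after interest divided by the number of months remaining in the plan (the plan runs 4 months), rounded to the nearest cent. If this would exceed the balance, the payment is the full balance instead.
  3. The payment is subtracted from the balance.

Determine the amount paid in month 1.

$2,373.81

Month 1: opening $9,364.13; interest $131.10 → $9,495.23; payment $2,373.81; balance $7,121.42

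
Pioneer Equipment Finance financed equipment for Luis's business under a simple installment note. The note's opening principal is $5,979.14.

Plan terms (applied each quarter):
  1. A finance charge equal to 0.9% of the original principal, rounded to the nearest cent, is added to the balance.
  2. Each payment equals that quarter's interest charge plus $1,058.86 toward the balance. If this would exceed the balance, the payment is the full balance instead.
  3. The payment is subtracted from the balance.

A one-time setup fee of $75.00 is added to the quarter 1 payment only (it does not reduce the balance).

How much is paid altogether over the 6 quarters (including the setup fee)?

$6,377.00

Quarter 1: opening $5,979.14; interest $53.81 → $6,032.95; payment $1,112.67 (+ $75.00 fee); balance $4,920.28
Quarter 2: opening $4,920.28; interest $53.81 → $4,974.09; payment $1,112.67; balance $3,861.42
Quarter 3: opening $3,861.42; interest $53.81 → $3,915.23; payment $1,112.67; balance $2,802.56
Quarter 4: opening $2,802.56; interest $53.81 → $2,856.37; payment $1,112.67; balance $1,743.70
Quarter 5: opening $1,743.70; interest $53.81 → $1,797.51; payment $1,112.67; balance $684.84
Quarter 6: opening $684.84; interest $53.81 → $738.65; payment $738.65; balance $0.00
Total paid: $6,377.00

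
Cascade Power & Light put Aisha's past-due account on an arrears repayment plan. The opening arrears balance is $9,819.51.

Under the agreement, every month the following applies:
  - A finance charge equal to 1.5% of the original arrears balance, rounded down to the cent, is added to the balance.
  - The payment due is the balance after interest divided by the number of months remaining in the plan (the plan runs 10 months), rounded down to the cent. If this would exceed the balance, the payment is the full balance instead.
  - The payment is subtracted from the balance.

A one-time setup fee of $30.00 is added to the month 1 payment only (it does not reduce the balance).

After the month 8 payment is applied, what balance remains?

$2,384.86

# | Opening | Interest | Payment | Fee | End bal
1 | $9,819.51 | $147.29 | $996.68 | $30.00 | $8,970.12
2 | $8,970.12 | $147.29 | $1,013.04 | — | $8,104.37
3 | $8,104.37 | $147.29 | $1,031.45 | — | $7,220.21
4 | $7,220.21 | $147.29 | $1,052.50 | — | $6,315.00
5 | $6,315.00 | $147.29 | $1,077.04 | — | $5,385.25
6 | $5,385.25 | $147.29 | $1,106.50 | — | $4,426.04
7 | $4,426.04 | $147.29 | $1,143.33 | — | $3,430.00
8 | $3,430.00 | $147.29 | $1,192.43 | — | $2,384.86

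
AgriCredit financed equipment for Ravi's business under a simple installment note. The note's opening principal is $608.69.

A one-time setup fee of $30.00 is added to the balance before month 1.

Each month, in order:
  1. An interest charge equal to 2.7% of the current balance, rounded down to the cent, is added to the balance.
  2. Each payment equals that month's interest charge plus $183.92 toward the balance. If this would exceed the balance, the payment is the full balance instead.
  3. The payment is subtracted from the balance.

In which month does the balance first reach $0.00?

# | Opening | Interest | Payment | End bal
1 | $638.69 | $17.24 | $201.16 | $454.77
2 | $454.77 | $12.27 | $196.19 | $270.85
3 | $270.85 | $7.31 | $191.23 | $86.93
4 | $86.93 | $2.34 | $89.27 | $0.00
Balance reaches $0.00 in month 4.

4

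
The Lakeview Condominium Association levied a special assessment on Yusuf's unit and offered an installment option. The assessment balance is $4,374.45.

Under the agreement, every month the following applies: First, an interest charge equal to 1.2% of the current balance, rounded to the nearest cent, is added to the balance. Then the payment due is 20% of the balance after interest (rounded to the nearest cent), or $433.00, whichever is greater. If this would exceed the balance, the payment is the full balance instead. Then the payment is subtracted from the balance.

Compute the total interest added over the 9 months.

Month 1: opening $4,374.45; interest $52.49 → $4,426.94; payment $885.39; balance $3,541.55
Month 2: opening $3,541.55; interest $42.50 → $3,584.05; payment $716.81; balance $2,867.24
Month 3: opening $2,867.24; interest $34.41 → $2,901.65; payment $580.33; balance $2,321.32
Month 4: opening $2,321.32; interest $27.86 → $2,349.18; payment $469.84; balance $1,879.34
Month 5: opening $1,879.34; interest $22.55 → $1,901.89; payment $433.00; balance $1,468.89
Month 6: opening $1,468.89; interest $17.63 → $1,486.52; payment $433.00; balance $1,053.52
Month 7: opening $1,053.52; interest $12.64 → $1,066.16; payment $433.00; balance $633.16
Month 8: opening $633.16; interest $7.60 → $640.76; payment $433.00; balance $207.76
Month 9: opening $207.76; interest $2.49 → $210.25; payment $210.25; balance $0.00
Total interest: $52.49 + $42.50 + $34.41 + $27.86 + $22.55 + $17.63 + $12.64 + $7.60 + $2.49 = $220.17

$220.17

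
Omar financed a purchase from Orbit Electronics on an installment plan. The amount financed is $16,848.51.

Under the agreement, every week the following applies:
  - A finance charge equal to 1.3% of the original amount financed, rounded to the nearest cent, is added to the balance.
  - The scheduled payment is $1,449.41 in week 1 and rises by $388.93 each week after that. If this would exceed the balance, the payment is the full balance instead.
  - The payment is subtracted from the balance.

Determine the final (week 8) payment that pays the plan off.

$287.35

Week 1: opening $16,848.51; interest $219.03 → $17,067.54; payment $1,449.41; balance $15,618.13
Week 2: opening $15,618.13; interest $219.03 → $15,837.16; payment $1,838.34; balance $13,998.82
Week 3: opening $13,998.82; interest $219.03 → $14,217.85; payment $2,227.27; balance $11,990.58
Week 4: opening $11,990.58; interest $219.03 → $12,209.61; payment $2,616.20; balance $9,593.41
Week 5: opening $9,593.41; interest $219.03 → $9,812.44; payment $3,005.13; balance $6,807.31
Week 6: opening $6,807.31; interest $219.03 → $7,026.34; payment $3,394.06; balance $3,632.28
Week 7: opening $3,632.28; interest $219.03 → $3,851.31; payment $3,782.99; balance $68.32
Week 8: opening $68.32; interest $219.03 → $287.35; payment $287.35; balance $0.00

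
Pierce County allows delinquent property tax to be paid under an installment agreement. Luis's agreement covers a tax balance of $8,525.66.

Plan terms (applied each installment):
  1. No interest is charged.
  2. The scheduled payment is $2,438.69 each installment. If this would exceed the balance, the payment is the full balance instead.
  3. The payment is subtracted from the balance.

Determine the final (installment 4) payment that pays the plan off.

$1,209.59

Installment 1: $8,525.66 − $2,438.69 → $6,086.97
Installment 2: $6,086.97 − $2,438.69 → $3,648.28
Installment 3: $3,648.28 − $2,438.69 → $1,209.59
Installment 4: $1,209.59 − $1,209.59 → $0.00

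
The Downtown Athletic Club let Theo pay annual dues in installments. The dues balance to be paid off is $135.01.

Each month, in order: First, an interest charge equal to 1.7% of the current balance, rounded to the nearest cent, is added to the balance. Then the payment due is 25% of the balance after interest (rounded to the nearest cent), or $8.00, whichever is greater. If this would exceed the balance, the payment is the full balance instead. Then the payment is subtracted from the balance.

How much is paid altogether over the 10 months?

$143.81

Month 1: $135.01 +$2.30 interest = $137.31; pay $34.33 → $102.98
Month 2: $102.98 +$1.75 interest = $104.73; pay $26.18 → $78.55
Month 3: $78.55 +$1.34 interest = $79.89; pay $19.97 → $59.92
Month 4: $59.92 +$1.02 interest = $60.94; pay $15.24 → $45.70
Month 5: $45.70 +$0.78 interest = $46.48; pay $11.62 → $34.86
Month 6: $34.86 +$0.59 interest = $35.45; pay $8.86 → $26.59
Month 7: $26.59 +$0.45 interest = $27.04; pay $8.00 → $19.04
Month 8: $19.04 +$0.32 interest = $19.36; pay $8.00 → $11.36
Month 9: $11.36 +$0.19 interest = $11.55; pay $8.00 → $3.55
Month 10: $3.55 +$0.06 interest = $3.61; pay $3.61 → $0.00
Total paid: $143.81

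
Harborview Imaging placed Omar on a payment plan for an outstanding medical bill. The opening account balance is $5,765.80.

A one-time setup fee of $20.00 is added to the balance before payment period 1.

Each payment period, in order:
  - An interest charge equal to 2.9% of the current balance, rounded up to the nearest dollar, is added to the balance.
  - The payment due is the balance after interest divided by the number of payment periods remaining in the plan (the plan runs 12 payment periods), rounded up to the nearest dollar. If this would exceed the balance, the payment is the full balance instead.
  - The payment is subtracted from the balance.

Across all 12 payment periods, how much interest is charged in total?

$1,223.00

# | Opening | Interest | Payment | End bal
1 | $5,785.80 | $168.00 | $497.00 | $5,456.80
2 | $5,456.80 | $159.00 | $511.00 | $5,104.80
3 | $5,104.80 | $149.00 | $526.00 | $4,727.80
4 | $4,727.80 | $138.00 | $541.00 | $4,324.80
5 | $4,324.80 | $126.00 | $557.00 | $3,893.80
6 | $3,893.80 | $113.00 | $573.00 | $3,433.80
7 | $3,433.80 | $100.00 | $589.00 | $2,944.80
8 | $2,944.80 | $86.00 | $607.00 | $2,423.80
9 | $2,423.80 | $71.00 | $624.00 | $1,870.80
10 | $1,870.80 | $55.00 | $642.00 | $1,283.80
11 | $1,283.80 | $38.00 | $661.00 | $660.80
12 | $660.80 | $20.00 | $680.80 | $0.00
Total interest: $168.00 + $159.00 + $149.00 + $138.00 + $126.00 + $113.00 + $100.00 + $86.00 + $71.00 + $55.00 + $38.00 + $20.00 = $1,223.00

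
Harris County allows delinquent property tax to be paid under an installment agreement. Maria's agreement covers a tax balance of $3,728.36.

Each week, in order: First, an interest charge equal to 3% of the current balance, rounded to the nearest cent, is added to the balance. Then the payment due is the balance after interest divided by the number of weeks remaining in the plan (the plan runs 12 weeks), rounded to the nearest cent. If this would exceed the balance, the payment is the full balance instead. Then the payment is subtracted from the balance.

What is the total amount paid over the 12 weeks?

Week 1: opening $3,728.36; interest $111.85 → $3,840.21; payment $320.02; balance $3,520.19
Week 2: opening $3,520.19; interest $105.61 → $3,625.80; payment $329.62; balance $3,296.18
Week 3: opening $3,296.18; interest $98.89 → $3,395.07; payment $339.51; balance $3,055.56
Week 4: opening $3,055.56; interest $91.67 → $3,147.23; payment $349.69; balance $2,797.54
Week 5: opening $2,797.54; interest $83.93 → $2,881.47; payment $360.18; balance $2,521.29
Week 6: opening $2,521.29; interest $75.64 → $2,596.93; payment $370.99; balance $2,225.94
Week 7: opening $2,225.94; interest $66.78 → $2,292.72; payment $382.12; balance $1,910.60
Week 8: opening $1,910.60; interest $57.32 → $1,967.92; payment $393.58; balance $1,574.34
Week 9: opening $1,574.34; interest $47.23 → $1,621.57; payment $405.39; balance $1,216.18
Week 10: opening $1,216.18; interest $36.49 → $1,252.67; payment $417.56; balance $835.11
Week 11: opening $835.11; interest $25.05 → $860.16; payment $430.08; balance $430.08
Week 12: opening $430.08; interest $12.90 → $442.98; payment $442.98; balance $0.00
Total paid: $4,541.72

$4,541.72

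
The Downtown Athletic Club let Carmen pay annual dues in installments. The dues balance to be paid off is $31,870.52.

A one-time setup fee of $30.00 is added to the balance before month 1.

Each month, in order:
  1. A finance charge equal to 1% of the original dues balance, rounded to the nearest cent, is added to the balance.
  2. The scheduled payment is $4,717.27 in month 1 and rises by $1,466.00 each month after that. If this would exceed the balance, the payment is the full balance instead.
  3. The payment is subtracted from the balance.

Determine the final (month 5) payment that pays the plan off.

Month 1: $31,900.52 +$318.71 interest = $32,219.23; pay $4,717.27 → $27,501.96
Month 2: $27,501.96 +$318.71 interest = $27,820.67; pay $6,183.27 → $21,637.40
Month 3: $21,637.40 +$318.71 interest = $21,956.11; pay $7,649.27 → $14,306.84
Month 4: $14,306.84 +$318.71 interest = $14,625.55; pay $9,115.27 → $5,510.28
Month 5: $5,510.28 +$318.71 interest = $5,828.99; pay $5,828.99 → $0.00

$5,828.99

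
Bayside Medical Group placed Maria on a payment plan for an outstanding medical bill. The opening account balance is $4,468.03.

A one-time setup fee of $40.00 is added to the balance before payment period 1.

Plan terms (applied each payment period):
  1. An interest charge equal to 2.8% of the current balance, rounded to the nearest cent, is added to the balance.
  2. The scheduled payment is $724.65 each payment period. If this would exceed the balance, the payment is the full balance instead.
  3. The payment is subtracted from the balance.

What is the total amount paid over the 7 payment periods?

# | Opening | Interest | Payment | End bal
1 | $4,508.03 | $126.22 | $724.65 | $3,909.60
2 | $3,909.60 | $109.47 | $724.65 | $3,294.42
3 | $3,294.42 | $92.24 | $724.65 | $2,662.01
4 | $2,662.01 | $74.54 | $724.65 | $2,011.90
5 | $2,011.90 | $56.33 | $724.65 | $1,343.58
6 | $1,343.58 | $37.62 | $724.65 | $656.55
7 | $656.55 | $18.38 | $674.93 | $0.00
Total paid: $5,022.83

$5,022.83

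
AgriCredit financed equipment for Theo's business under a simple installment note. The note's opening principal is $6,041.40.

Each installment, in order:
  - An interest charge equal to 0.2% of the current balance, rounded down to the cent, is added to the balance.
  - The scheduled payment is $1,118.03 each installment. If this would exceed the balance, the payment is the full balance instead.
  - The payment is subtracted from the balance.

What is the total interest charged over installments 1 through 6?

$39.20

Installment 1: $6,041.40 +$12.08 interest = $6,053.48; pay $1,118.03 → $4,935.45
Installment 2: $4,935.45 +$9.87 interest = $4,945.32; pay $1,118.03 → $3,827.29
Installment 3: $3,827.29 +$7.65 interest = $3,834.94; pay $1,118.03 → $2,716.91
Installment 4: $2,716.91 +$5.43 interest = $2,722.34; pay $1,118.03 → $1,604.31
Installment 5: $1,604.31 +$3.20 interest = $1,607.51; pay $1,118.03 → $489.48
Installment 6: $489.48 +$0.97 interest = $490.45; pay $490.45 → $0.00
Total interest: $12.08 + $9.87 + $7.65 + $5.43 + $3.20 + $0.97 = $39.20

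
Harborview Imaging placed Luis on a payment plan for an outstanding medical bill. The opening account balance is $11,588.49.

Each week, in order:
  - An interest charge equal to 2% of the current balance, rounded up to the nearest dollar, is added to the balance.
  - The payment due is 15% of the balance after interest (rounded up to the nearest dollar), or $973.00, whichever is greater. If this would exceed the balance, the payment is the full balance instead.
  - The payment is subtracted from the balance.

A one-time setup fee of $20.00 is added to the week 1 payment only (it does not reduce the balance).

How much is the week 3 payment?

# | Opening | Interest | Payment | Fee | End bal
1 | $11,588.49 | $232.00 | $1,774.00 | $20.00 | $10,046.49
2 | $10,046.49 | $201.00 | $1,538.00 | — | $8,709.49
3 | $8,709.49 | $175.00 | $1,333.00 | — | $7,551.49

$1,333.00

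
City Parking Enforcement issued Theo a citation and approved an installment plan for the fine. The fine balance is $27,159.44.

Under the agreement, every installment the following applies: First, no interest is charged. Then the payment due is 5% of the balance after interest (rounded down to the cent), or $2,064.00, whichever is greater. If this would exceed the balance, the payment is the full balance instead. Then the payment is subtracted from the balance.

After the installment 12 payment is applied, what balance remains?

$2,391.44

Installment 1: $27,159.44 − $2,064.00 → $25,095.44
Installment 2: $25,095.44 − $2,064.00 → $23,031.44
Installment 3: $23,031.44 − $2,064.00 → $20,967.44
Installment 4: $20,967.44 − $2,064.00 → $18,903.44
Installment 5: $18,903.44 − $2,064.00 → $16,839.44
Installment 6: $16,839.44 − $2,064.00 → $14,775.44
Installment 7: $14,775.44 − $2,064.00 → $12,711.44
Installment 8: $12,711.44 − $2,064.00 → $10,647.44
Installment 9: $10,647.44 − $2,064.00 → $8,583.44
Installment 10: $8,583.44 − $2,064.00 → $6,519.44
Installment 11: $6,519.44 − $2,064.00 → $4,455.44
Installment 12: $4,455.44 − $2,064.00 → $2,391.44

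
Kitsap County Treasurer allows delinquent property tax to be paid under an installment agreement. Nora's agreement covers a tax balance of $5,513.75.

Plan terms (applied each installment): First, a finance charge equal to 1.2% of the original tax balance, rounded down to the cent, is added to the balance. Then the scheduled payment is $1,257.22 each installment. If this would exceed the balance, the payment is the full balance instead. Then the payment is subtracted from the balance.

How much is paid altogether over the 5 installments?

$5,844.55

Installment 1: opening $5,513.75; interest $66.16 → $5,579.91; payment $1,257.22; balance $4,322.69
Installment 2: opening $4,322.69; interest $66.16 → $4,388.85; payment $1,257.22; balance $3,131.63
Installment 3: opening $3,131.63; interest $66.16 → $3,197.79; payment $1,257.22; balance $1,940.57
Installment 4: opening $1,940.57; interest $66.16 → $2,006.73; payment $1,257.22; balance $749.51
Installment 5: opening $749.51; interest $66.16 → $815.67; payment $815.67; balance $0.00
Total paid: $5,844.55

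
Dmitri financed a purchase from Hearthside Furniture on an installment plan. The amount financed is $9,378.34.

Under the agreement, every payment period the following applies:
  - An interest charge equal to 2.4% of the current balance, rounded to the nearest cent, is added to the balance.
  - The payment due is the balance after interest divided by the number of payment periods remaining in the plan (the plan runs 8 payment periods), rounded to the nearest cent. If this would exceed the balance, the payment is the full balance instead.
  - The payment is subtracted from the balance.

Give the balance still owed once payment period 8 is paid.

$0.00

Payment period 1: $9,378.34 +$225.08 interest = $9,603.42; pay $1,200.43 → $8,402.99
Payment period 2: $8,402.99 +$201.67 interest = $8,604.66; pay $1,229.24 → $7,375.42
Payment period 3: $7,375.42 +$177.01 interest = $7,552.43; pay $1,258.74 → $6,293.69
Payment period 4: $6,293.69 +$151.05 interest = $6,444.74; pay $1,288.95 → $5,155.79
Payment period 5: $5,155.79 +$123.74 interest = $5,279.53; pay $1,319.88 → $3,959.65
Payment period 6: $3,959.65 +$95.03 interest = $4,054.68; pay $1,351.56 → $2,703.12
Payment period 7: $2,703.12 +$64.87 interest = $2,767.99; pay $1,384.00 → $1,383.99
Payment period 8: $1,383.99 +$33.22 interest = $1,417.21; pay $1,417.21 → $0.00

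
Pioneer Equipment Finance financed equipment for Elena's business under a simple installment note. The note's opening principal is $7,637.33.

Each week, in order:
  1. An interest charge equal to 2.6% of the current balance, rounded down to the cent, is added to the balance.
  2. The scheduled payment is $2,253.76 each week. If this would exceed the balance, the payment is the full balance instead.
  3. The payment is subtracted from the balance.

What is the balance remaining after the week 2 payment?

$3,473.51

Week 1: $7,637.33 +$198.57 interest = $7,835.90; pay $2,253.76 → $5,582.14
Week 2: $5,582.14 +$145.13 interest = $5,727.27; pay $2,253.76 → $3,473.51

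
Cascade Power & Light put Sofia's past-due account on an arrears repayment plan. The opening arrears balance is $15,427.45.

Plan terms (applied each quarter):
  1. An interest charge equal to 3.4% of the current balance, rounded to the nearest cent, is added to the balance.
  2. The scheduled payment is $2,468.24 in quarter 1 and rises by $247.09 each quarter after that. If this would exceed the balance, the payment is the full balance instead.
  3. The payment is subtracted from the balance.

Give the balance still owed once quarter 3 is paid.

$8,646.15

# | Opening | Interest | Payment | End bal
1 | $15,427.45 | $524.53 | $2,468.24 | $13,483.74
2 | $13,483.74 | $458.45 | $2,715.33 | $11,226.86
3 | $11,226.86 | $381.71 | $2,962.42 | $8,646.15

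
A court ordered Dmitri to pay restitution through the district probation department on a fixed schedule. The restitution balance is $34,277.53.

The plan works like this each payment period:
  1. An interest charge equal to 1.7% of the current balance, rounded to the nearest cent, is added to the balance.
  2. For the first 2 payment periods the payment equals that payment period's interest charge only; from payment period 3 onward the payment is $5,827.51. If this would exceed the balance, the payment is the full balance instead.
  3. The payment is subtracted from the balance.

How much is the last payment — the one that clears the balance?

# | Opening | Interest | Payment | End bal
1 | $34,277.53 | $582.72 | $582.72 | $34,277.53
2 | $34,277.53 | $582.72 | $582.72 | $34,277.53
3 | $34,277.53 | $582.72 | $5,827.51 | $29,032.74
4 | $29,032.74 | $493.56 | $5,827.51 | $23,698.79
5 | $23,698.79 | $402.88 | $5,827.51 | $18,274.16
6 | $18,274.16 | $310.66 | $5,827.51 | $12,757.31
7 | $12,757.31 | $216.87 | $5,827.51 | $7,146.67
8 | $7,146.67 | $121.49 | $5,827.51 | $1,440.65
9 | $1,440.65 | $24.49 | $1,465.14 | $0.00

$1,465.14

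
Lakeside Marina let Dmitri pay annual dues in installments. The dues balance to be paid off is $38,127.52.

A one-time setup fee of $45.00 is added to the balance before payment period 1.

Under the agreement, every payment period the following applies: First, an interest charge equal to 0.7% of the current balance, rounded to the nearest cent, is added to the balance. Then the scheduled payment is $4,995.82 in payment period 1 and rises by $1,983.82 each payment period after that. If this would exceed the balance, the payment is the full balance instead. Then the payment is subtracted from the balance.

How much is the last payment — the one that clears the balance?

$7,149.68

Payment period 1: $38,172.52 +$267.21 interest = $38,439.73; pay $4,995.82 → $33,443.91
Payment period 2: $33,443.91 +$234.11 interest = $33,678.02; pay $6,979.64 → $26,698.38
Payment period 3: $26,698.38 +$186.89 interest = $26,885.27; pay $8,963.46 → $17,921.81
Payment period 4: $17,921.81 +$125.45 interest = $18,047.26; pay $10,947.28 → $7,099.98
Payment period 5: $7,099.98 +$49.70 interest = $7,149.68; pay $7,149.68 → $0.00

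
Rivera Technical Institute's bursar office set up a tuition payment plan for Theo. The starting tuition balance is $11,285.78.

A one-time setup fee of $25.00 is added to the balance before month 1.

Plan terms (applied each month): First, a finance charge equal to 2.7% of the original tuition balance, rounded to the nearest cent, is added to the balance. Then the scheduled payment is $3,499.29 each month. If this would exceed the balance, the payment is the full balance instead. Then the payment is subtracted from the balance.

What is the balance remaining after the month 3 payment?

$1,727.07

Month 1: opening $11,310.78; interest $304.72 → $11,615.50; payment $3,499.29; balance $8,116.21
Month 2: opening $8,116.21; interest $304.72 → $8,420.93; payment $3,499.29; balance $4,921.64
Month 3: opening $4,921.64; interest $304.72 → $5,226.36; payment $3,499.29; balance $1,727.07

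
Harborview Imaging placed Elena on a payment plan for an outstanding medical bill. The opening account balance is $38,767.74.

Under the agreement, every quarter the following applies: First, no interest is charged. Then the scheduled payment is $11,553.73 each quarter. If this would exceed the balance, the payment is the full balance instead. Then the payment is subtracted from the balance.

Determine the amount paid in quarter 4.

Quarter 1: $38,767.74 − $11,553.73 → $27,214.01
Quarter 2: $27,214.01 − $11,553.73 → $15,660.28
Quarter 3: $15,660.28 − $11,553.73 → $4,106.55
Quarter 4: $4,106.55 − $4,106.55 → $0.00

$4,106.55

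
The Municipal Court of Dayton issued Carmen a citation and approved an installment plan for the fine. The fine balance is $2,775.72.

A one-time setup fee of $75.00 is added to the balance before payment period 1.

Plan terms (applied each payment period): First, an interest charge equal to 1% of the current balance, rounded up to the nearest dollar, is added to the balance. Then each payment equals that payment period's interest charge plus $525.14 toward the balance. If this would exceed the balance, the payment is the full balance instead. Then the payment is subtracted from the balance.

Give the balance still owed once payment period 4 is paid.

Payment period 1: opening $2,850.72; interest $29.00 → $2,879.72; payment $554.14; balance $2,325.58
Payment period 2: opening $2,325.58; interest $24.00 → $2,349.58; payment $549.14; balance $1,800.44
Payment period 3: opening $1,800.44; interest $19.00 → $1,819.44; payment $544.14; balance $1,275.30
Payment period 4: opening $1,275.30; interest $13.00 → $1,288.30; payment $538.14; balance $750.16

$750.16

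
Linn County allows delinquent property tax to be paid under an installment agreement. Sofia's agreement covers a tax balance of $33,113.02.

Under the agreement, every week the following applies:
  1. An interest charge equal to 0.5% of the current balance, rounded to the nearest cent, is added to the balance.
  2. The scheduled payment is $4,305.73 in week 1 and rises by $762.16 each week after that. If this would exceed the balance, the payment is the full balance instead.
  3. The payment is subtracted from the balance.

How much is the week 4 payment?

$6,592.21

Week 1: opening $33,113.02; interest $165.57 → $33,278.59; payment $4,305.73; balance $28,972.86
Week 2: opening $28,972.86; interest $144.86 → $29,117.72; payment $5,067.89; balance $24,049.83
Week 3: opening $24,049.83; interest $120.25 → $24,170.08; payment $5,830.05; balance $18,340.03
Week 4: opening $18,340.03; interest $91.70 → $18,431.73; payment $6,592.21; balance $11,839.52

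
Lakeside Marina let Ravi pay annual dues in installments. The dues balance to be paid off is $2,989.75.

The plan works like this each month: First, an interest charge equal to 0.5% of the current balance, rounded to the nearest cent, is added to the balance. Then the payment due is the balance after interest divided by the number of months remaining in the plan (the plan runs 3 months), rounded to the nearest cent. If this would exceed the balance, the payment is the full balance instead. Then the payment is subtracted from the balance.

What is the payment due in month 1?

$1,001.57

# | Opening | Interest | Payment | End bal
1 | $2,989.75 | $14.95 | $1,001.57 | $2,003.13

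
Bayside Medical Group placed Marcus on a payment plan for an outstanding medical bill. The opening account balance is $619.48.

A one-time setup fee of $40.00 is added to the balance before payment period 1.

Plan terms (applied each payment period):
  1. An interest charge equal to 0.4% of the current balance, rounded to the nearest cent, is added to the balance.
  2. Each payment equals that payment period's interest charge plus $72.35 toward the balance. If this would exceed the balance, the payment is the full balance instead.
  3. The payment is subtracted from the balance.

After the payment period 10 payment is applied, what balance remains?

$0.00

Payment period 1: $659.48 +$2.64 interest = $662.12; pay $74.99 → $587.13
Payment period 2: $587.13 +$2.35 interest = $589.48; pay $74.70 → $514.78
Payment period 3: $514.78 +$2.06 interest = $516.84; pay $74.41 → $442.43
Payment period 4: $442.43 +$1.77 interest = $444.20; pay $74.12 → $370.08
Payment period 5: $370.08 +$1.48 interest = $371.56; pay $73.83 → $297.73
Payment period 6: $297.73 +$1.19 interest = $298.92; pay $73.54 → $225.38
Payment period 7: $225.38 +$0.90 interest = $226.28; pay $73.25 → $153.03
Payment period 8: $153.03 +$0.61 interest = $153.64; pay $72.96 → $80.68
Payment period 9: $80.68 +$0.32 interest = $81.00; pay $72.67 → $8.33
Payment period 10: $8.33 +$0.03 interest = $8.36; pay $8.36 → $0.00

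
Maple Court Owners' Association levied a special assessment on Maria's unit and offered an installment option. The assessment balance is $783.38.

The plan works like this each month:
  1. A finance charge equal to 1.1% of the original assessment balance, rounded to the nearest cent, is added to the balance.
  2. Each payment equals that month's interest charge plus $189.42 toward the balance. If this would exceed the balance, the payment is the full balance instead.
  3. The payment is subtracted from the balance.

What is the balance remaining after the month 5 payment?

Month 1: opening $783.38; interest $8.62 → $792.00; payment $198.04; balance $593.96
Month 2: opening $593.96; interest $8.62 → $602.58; payment $198.04; balance $404.54
Month 3: opening $404.54; interest $8.62 → $413.16; payment $198.04; balance $215.12
Month 4: opening $215.12; interest $8.62 → $223.74; payment $198.04; balance $25.70
Month 5: opening $25.70; interest $8.62 → $34.32; payment $34.32; balance $0.00

$0.00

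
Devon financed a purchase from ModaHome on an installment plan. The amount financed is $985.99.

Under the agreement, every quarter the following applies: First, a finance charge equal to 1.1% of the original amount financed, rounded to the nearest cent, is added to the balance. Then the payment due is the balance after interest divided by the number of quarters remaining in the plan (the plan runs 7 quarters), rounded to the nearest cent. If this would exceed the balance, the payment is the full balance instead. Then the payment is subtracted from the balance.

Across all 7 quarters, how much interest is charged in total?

Quarter 1: $985.99 +$10.85 interest = $996.84; pay $142.41 → $854.43
Quarter 2: $854.43 +$10.85 interest = $865.28; pay $144.21 → $721.07
Quarter 3: $721.07 +$10.85 interest = $731.92; pay $146.38 → $585.54
Quarter 4: $585.54 +$10.85 interest = $596.39; pay $149.10 → $447.29
Quarter 5: $447.29 +$10.85 interest = $458.14; pay $152.71 → $305.43
Quarter 6: $305.43 +$10.85 interest = $316.28; pay $158.14 → $158.14
Quarter 7: $158.14 +$10.85 interest = $168.99; pay $168.99 → $0.00
Total interest: $10.85 + $10.85 + $10.85 + $10.85 + $10.85 + $10.85 + $10.85 = $75.95

$75.95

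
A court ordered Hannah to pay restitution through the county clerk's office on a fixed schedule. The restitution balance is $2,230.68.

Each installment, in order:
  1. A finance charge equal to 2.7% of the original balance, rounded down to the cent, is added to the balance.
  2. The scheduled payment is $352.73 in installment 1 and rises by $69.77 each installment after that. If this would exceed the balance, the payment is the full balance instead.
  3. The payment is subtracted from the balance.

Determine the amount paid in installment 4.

Installment 1: opening $2,230.68; interest $60.22 → $2,290.90; payment $352.73; balance $1,938.17
Installment 2: opening $1,938.17; interest $60.22 → $1,998.39; payment $422.50; balance $1,575.89
Installment 3: opening $1,575.89; interest $60.22 → $1,636.11; payment $492.27; balance $1,143.84
Installment 4: opening $1,143.84; interest $60.22 → $1,204.06; payment $562.04; balance $642.02

$562.04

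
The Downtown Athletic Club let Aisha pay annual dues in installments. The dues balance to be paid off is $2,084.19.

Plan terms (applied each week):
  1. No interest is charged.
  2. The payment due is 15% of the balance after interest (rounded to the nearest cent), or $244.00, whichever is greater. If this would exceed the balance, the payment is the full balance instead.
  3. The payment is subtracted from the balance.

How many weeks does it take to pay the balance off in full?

Week 1: opening $2,084.19; payment $312.63; balance $1,771.56
Week 2: opening $1,771.56; payment $265.73; balance $1,505.83
Week 3: opening $1,505.83; payment $244.00; balance $1,261.83
Week 4: opening $1,261.83; payment $244.00; balance $1,017.83
Week 5: opening $1,017.83; payment $244.00; balance $773.83
Week 6: opening $773.83; payment $244.00; balance $529.83
Week 7: opening $529.83; payment $244.00; balance $285.83
Week 8: opening $285.83; payment $244.00; balance $41.83
Week 9: opening $41.83; payment $41.83; balance $0.00
Balance reaches $0.00 in week 9.

9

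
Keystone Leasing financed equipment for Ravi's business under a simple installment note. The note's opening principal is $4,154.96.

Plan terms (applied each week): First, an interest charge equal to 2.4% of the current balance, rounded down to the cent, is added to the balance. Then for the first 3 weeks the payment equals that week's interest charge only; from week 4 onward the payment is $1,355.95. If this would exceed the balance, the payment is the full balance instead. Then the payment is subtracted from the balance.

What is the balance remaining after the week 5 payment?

$1,612.33

# | Opening | Interest | Payment | End bal
1 | $4,154.96 | $99.71 | $99.71 | $4,154.96
2 | $4,154.96 | $99.71 | $99.71 | $4,154.96
3 | $4,154.96 | $99.71 | $99.71 | $4,154.96
4 | $4,154.96 | $99.71 | $1,355.95 | $2,898.72
5 | $2,898.72 | $69.56 | $1,355.95 | $1,612.33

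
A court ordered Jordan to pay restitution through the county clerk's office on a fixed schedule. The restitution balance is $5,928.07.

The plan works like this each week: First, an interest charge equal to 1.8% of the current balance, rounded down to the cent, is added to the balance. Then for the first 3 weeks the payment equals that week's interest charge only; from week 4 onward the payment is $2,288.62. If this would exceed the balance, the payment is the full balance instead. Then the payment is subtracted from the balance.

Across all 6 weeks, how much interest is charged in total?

$521.67

Week 1: $5,928.07 +$106.70 interest = $6,034.77; pay $106.70 → $5,928.07
Week 2: $5,928.07 +$106.70 interest = $6,034.77; pay $106.70 → $5,928.07
Week 3: $5,928.07 +$106.70 interest = $6,034.77; pay $106.70 → $5,928.07
Week 4: $5,928.07 +$106.70 interest = $6,034.77; pay $2,288.62 → $3,746.15
Week 5: $3,746.15 +$67.43 interest = $3,813.58; pay $2,288.62 → $1,524.96
Week 6: $1,524.96 +$27.44 interest = $1,552.40; pay $1,552.40 → $0.00
Total interest: $106.70 + $106.70 + $106.70 + $106.70 + $67.43 + $27.44 = $521.67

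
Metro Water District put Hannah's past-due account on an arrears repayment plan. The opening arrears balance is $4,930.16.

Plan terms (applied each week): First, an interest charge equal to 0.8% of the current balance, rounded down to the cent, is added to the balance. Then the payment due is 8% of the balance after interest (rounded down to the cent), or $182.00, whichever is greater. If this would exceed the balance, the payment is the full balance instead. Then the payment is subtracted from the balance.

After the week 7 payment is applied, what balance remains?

# | Opening | Interest | Payment | End bal
1 | $4,930.16 | $39.44 | $397.56 | $4,572.04
2 | $4,572.04 | $36.57 | $368.68 | $4,239.93
3 | $4,239.93 | $33.91 | $341.90 | $3,931.94
4 | $3,931.94 | $31.45 | $317.07 | $3,646.32
5 | $3,646.32 | $29.17 | $294.03 | $3,381.46
6 | $3,381.46 | $27.05 | $272.68 | $3,135.83
7 | $3,135.83 | $25.08 | $252.87 | $2,908.04

$2,908.04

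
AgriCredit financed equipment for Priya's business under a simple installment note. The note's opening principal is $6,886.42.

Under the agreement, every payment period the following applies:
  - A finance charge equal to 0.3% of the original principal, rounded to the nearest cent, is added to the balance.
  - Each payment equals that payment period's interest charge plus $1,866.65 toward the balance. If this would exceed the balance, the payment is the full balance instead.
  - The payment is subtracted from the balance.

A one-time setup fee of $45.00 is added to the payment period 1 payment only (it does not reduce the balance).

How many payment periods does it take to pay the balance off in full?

4

Payment period 1: opening $6,886.42; interest $20.66 → $6,907.08; payment $1,887.31 (+ $45.00 fee); balance $5,019.77
Payment period 2: opening $5,019.77; interest $20.66 → $5,040.43; payment $1,887.31; balance $3,153.12
Payment period 3: opening $3,153.12; interest $20.66 → $3,173.78; payment $1,887.31; balance $1,286.47
Payment period 4: opening $1,286.47; interest $20.66 → $1,307.13; payment $1,307.13; balance $0.00
Balance reaches $0.00 in payment period 4.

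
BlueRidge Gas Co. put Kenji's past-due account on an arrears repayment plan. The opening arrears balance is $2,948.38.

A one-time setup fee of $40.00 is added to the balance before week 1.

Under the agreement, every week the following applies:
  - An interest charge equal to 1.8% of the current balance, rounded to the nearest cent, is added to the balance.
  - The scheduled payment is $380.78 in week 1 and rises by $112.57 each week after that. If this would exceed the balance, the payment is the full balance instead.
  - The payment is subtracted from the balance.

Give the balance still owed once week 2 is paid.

$2,215.95

Week 1: $2,988.38 +$53.79 interest = $3,042.17; pay $380.78 → $2,661.39
Week 2: $2,661.39 +$47.91 interest = $2,709.30; pay $493.35 → $2,215.95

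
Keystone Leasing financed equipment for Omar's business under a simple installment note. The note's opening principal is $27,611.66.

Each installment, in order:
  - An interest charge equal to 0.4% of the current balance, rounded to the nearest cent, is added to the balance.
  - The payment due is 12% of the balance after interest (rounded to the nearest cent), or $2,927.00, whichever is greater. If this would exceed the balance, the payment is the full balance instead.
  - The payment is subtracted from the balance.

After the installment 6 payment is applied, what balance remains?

$10,122.38

Installment 1: opening $27,611.66; interest $110.45 → $27,722.11; payment $3,326.65; balance $24,395.46
Installment 2: opening $24,395.46; interest $97.58 → $24,493.04; payment $2,939.16; balance $21,553.88
Installment 3: opening $21,553.88; interest $86.22 → $21,640.10; payment $2,927.00; balance $18,713.10
Installment 4: opening $18,713.10; interest $74.85 → $18,787.95; payment $2,927.00; balance $15,860.95
Installment 5: opening $15,860.95; interest $63.44 → $15,924.39; payment $2,927.00; balance $12,997.39
Installment 6: opening $12,997.39; interest $51.99 → $13,049.38; payment $2,927.00; balance $10,122.38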